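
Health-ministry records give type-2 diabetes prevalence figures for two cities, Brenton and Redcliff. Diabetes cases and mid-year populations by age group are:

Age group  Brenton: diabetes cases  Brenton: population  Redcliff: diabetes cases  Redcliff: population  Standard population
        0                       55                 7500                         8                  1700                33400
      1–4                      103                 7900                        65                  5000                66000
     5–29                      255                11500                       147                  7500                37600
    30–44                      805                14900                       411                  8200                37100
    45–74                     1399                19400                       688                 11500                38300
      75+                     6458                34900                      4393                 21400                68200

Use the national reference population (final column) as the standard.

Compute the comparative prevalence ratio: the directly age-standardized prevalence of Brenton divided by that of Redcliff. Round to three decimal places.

Age-specific rates per 1000 for Brenton: 7.333, 13.038, 22.174, 54.027, 72.113, 185.043.
For Redcliff: 4.706, 13.000, 19.600, 50.122, 59.826, 205.280.
Standard total = 280600; weights = 0.1190, 0.2352, 0.1340, 0.1322, 0.1365, 0.2431.
Brenton: 0.1190×7.333 + 0.2352×13.038 + 0.1340×22.174 + 0.1322×54.027 + 0.1365×72.113 + 0.2431×185.043 = 68.8719 per 1000.
Redcliff: 0.1190×4.706 + 0.2352×13.000 + 0.1340×19.600 + 0.1322×50.122 + 0.1365×59.826 + 0.2431×205.280 = 70.9306 per 1000.
Ratio = 68.8719 ÷ 70.9306 = 0.97098.

0.971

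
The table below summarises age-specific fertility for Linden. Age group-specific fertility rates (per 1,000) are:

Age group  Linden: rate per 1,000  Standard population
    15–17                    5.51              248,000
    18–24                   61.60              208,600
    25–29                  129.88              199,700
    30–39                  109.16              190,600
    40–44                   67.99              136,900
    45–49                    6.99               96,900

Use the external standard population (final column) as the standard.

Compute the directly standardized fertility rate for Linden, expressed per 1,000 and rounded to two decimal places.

65.65

Standard total = 1,080,700; weights = 0.2295, 0.1930, 0.1848, 0.1764, 0.1267, 0.0897.
Standardized rate: 0.2295×5.51 + 0.1930×61.60 + 0.1848×129.88 + 0.1764×109.16 + 0.1267×67.99 + 0.0897×6.99 = 65.6466 per 1,000.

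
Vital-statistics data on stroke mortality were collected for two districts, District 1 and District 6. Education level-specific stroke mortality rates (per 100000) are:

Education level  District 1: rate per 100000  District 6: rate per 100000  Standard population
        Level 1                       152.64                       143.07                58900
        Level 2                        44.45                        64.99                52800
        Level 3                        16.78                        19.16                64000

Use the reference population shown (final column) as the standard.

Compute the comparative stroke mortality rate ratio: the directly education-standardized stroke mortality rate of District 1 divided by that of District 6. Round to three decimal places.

0.949

Standard total = 175700; weights = 0.3352, 0.3005, 0.3643.
District 1: 0.3352×152.64 + 0.3005×44.45 + 0.3643×16.78 = 70.6396 per 100000.
District 6: 0.3352×143.07 + 0.3005×64.99 + 0.3643×19.16 = 74.4709 per 100000.
Ratio = 70.6396 ÷ 74.4709 = 0.94855.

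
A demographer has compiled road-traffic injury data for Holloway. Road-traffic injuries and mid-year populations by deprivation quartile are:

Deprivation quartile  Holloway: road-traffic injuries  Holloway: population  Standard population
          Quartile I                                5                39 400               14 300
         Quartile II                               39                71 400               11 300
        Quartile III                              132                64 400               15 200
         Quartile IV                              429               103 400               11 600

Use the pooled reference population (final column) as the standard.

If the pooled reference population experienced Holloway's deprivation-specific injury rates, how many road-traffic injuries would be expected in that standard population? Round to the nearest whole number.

87

Deprivation-specific rates per 100 000 for Holloway: 12.69, 54.62, 204.97, 414.89.
Expected road-traffic injuries = Σ (standard pop × deprivation-specific rate ÷ 100 000)
= 14 300×12.69/100 000 + 11 300×54.62/100 000 + 15 200×204.97/100 000 + 11 600×414.89/100 000
= 1.81 + 6.17 + 31.16 + 48.13 = 87.27.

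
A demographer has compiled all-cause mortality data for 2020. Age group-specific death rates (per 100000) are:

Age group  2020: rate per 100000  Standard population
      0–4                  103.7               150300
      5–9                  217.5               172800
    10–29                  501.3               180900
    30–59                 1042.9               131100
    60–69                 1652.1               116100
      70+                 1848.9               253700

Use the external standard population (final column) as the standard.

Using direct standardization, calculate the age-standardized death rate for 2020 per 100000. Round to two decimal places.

Standard total = 1004900; weights = 0.1496, 0.1720, 0.1800, 0.1305, 0.1155, 0.2525.
Standardized rate: 0.1496×103.7 + 0.1720×217.5 + 0.1800×501.3 + 0.1305×1042.9 + 0.1155×1652.1 + 0.2525×1848.9 = 936.8636 per 100000.

936.86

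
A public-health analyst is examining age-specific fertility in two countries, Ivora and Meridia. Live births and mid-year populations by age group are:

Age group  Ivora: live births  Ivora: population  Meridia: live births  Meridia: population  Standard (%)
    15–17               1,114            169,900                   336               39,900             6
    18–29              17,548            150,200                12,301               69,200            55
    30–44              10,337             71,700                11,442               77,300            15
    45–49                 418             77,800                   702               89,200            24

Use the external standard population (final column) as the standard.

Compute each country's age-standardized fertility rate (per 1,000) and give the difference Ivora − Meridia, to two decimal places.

-34.80

Age-specific rates per 1,000 for Ivora: 6.557, 116.831, 144.170, 5.373.
For Meridia: 8.421, 177.760, 148.021, 7.870.
Standard weights: 0.06, 0.55, 0.15, 0.24.
Ivora: 0.0600×6.557 + 0.5500×116.831 + 0.1500×144.170 + 0.2400×5.373 = 87.5654 per 1,000.
Meridia: 0.0600×8.421 + 0.5500×177.760 + 0.1500×148.021 + 0.2400×7.870 = 122.3652 per 1,000.
Difference = 87.5654 − 122.3652 = -34.7998.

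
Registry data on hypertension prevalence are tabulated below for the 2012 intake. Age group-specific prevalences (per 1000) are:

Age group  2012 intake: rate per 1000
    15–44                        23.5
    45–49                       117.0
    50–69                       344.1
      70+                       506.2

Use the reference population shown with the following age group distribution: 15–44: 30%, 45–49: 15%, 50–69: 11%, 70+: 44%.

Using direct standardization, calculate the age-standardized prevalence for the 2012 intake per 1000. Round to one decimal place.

Standard weights: 0.30, 0.15, 0.11, 0.44.
Standardized rate: 0.3000×23.5 + 0.1500×117.0 + 0.1100×344.1 + 0.4400×506.2 = 285.1790 per 1000.

285.2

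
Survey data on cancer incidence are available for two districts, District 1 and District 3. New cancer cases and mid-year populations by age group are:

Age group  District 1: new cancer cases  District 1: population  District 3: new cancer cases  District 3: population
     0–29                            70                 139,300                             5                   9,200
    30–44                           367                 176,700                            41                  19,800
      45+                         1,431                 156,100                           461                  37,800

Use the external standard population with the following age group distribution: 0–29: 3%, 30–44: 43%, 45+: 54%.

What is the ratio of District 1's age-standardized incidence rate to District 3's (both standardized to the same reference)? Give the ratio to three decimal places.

0.782

Age-specific rates per 100,000 for District 1: 50.25, 207.70, 916.72.
For District 3: 54.35, 207.07, 1219.58.
Standard weights: 0.03, 0.43, 0.54.
District 1: 0.0300×50.25 + 0.4300×207.70 + 0.5400×916.72 = 585.8459 per 100,000.
District 3: 0.0300×54.35 + 0.4300×207.07 + 0.5400×1219.58 = 749.2423 per 100,000.
Ratio = 585.8459 ÷ 749.2423 = 0.78192.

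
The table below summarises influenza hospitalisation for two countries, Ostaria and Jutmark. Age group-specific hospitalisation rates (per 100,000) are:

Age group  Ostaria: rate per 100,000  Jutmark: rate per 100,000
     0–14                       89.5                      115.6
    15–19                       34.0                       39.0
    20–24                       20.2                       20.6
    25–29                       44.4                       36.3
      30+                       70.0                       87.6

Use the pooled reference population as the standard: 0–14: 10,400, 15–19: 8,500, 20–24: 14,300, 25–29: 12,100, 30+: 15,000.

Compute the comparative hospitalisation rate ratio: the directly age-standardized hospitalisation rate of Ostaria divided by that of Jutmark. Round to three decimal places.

Standard total = 60,300; weights = 0.1725, 0.1410, 0.2371, 0.2007, 0.2488.
Ostaria: 0.1725×89.5 + 0.1410×34.0 + 0.2371×20.2 + 0.2007×44.4 + 0.2488×70.0 = 51.3416 per 100,000.
Jutmark: 0.1725×115.6 + 0.1410×39.0 + 0.2371×20.6 + 0.2007×36.3 + 0.2488×87.6 = 59.3955 per 100,000.
Ratio = 51.3416 ÷ 59.3955 = 0.86440.

0.864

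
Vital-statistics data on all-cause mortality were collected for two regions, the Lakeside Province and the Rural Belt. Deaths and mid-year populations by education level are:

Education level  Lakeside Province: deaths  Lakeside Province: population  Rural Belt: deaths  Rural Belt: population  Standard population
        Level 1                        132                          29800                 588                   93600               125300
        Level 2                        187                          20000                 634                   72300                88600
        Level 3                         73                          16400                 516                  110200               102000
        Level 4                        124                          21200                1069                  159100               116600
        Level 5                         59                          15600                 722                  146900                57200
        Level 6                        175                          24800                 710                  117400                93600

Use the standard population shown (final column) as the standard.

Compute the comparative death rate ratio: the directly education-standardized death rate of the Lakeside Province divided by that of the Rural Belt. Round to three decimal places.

Education-specific rates per 100000 for the Lakeside Province: 442.95, 935.00, 445.12, 584.91, 378.21, 705.65.
For the Rural Belt: 628.21, 876.90, 468.24, 671.90, 491.49, 604.77.
Standard total = 583300; weights = 0.2148, 0.1519, 0.1749, 0.1999, 0.0981, 0.1605.
The Lakeside Province: 0.2148×442.95 + 0.1519×935.00 + 0.1749×445.12 + 0.1999×584.91 + 0.0981×378.21 + 0.1605×705.65 = 582.2513 per 100000.
The Rural Belt: 0.2148×628.21 + 0.1519×876.90 + 0.1749×468.24 + 0.1999×671.90 + 0.0981×491.49 + 0.1605×604.77 = 629.5763 per 100000.
Ratio = 582.2513 ÷ 629.5763 = 0.92483.

0.925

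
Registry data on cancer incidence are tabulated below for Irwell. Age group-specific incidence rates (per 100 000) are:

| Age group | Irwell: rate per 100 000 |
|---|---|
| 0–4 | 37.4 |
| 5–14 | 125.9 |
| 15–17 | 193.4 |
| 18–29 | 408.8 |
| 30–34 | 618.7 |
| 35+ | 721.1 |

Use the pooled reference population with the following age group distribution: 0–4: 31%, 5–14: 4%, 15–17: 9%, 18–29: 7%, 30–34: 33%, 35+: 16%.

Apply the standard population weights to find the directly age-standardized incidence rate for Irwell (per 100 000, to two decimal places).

382.20

Standard weights: 0.31, 0.04, 0.09, 0.07, 0.33, 0.16.
Standardized rate: 0.3100×37.4 + 0.0400×125.9 + 0.0900×193.4 + 0.0700×408.8 + 0.3300×618.7 + 0.1600×721.1 = 382.1990 per 100 000.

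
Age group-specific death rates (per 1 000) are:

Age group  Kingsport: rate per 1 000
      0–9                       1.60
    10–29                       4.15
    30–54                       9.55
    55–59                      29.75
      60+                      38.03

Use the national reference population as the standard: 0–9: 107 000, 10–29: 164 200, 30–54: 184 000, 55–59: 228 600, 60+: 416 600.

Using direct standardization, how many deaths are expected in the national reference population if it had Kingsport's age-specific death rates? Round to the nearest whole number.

25254

Expected deaths = Σ (standard pop × age-specific rate ÷ 1 000)
= 107 000×1.60/1 000 + 164 200×4.15/1 000 + 184 000×9.55/1 000 + 228 600×29.75/1 000 + 416 600×38.03/1 000
= 171.20 + 681.43 + 1757.20 + 6800.85 + 15843.30 = 25253.98.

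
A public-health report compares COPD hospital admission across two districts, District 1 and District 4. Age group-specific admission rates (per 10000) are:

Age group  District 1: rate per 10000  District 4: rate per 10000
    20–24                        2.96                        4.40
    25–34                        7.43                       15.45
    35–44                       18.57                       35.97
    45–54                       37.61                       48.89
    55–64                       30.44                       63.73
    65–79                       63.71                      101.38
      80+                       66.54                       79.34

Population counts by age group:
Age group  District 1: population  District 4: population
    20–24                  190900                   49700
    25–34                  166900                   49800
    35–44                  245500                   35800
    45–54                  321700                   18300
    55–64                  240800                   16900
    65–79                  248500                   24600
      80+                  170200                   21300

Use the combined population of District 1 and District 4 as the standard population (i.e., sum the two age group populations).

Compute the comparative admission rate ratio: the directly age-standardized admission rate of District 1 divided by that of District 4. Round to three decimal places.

Combined standard total = 1800900; weights = 0.1336, 0.1203, 0.1562, 0.1888, 0.1431, 0.1516, 0.1063.
District 1: 0.1336×2.96 + 0.1203×7.43 + 0.1562×18.57 + 0.1888×37.61 + 0.1431×30.44 + 0.1516×63.71 + 0.1063×66.54 = 32.3835 per 10000.
District 4: 0.1336×4.40 + 0.1203×15.45 + 0.1562×35.97 + 0.1888×48.89 + 0.1431×63.73 + 0.1516×101.38 + 0.1063×79.34 = 50.2256 per 10000.
Ratio = 32.3835 ÷ 50.2256 = 0.64476.

0.645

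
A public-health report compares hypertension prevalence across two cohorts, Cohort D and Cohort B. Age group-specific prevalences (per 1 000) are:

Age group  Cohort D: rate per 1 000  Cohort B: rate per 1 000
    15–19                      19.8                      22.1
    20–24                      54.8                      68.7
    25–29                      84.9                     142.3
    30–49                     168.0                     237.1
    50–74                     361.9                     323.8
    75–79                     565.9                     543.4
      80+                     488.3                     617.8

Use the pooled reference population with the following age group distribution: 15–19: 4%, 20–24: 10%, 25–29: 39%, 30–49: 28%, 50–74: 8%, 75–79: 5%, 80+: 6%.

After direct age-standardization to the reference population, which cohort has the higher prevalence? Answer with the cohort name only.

Standard weights: 0.04, 0.10, 0.39, 0.28, 0.08, 0.05, 0.06.
Cohort D: 0.0400×19.8 + 0.1000×54.8 + 0.3900×84.9 + 0.2800×168.0 + 0.0800×361.9 + 0.0500×565.9 + 0.0600×488.3 = 172.9680 per 1 000.
Cohort B: 0.0400×22.1 + 0.1000×68.7 + 0.3900×142.3 + 0.2800×237.1 + 0.0800×323.8 + 0.0500×543.4 + 0.0600×617.8 = 219.7810 per 1 000.

Cohort B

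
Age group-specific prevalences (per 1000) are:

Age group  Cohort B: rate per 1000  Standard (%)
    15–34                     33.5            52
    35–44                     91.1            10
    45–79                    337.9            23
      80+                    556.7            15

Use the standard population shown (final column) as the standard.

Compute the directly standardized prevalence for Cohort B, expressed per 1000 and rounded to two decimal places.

187.75

Standard weights: 0.52, 0.10, 0.23, 0.15.
Standardized rate: 0.5200×33.5 + 0.1000×91.1 + 0.2300×337.9 + 0.1500×556.7 = 187.7520 per 1000.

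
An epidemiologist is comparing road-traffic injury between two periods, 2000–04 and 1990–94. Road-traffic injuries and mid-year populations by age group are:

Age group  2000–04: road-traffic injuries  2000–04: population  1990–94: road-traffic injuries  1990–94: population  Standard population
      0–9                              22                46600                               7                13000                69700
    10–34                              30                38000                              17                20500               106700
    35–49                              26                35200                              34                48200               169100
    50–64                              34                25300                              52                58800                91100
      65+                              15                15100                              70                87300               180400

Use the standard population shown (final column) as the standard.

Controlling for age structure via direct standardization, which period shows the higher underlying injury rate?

Age-specific rates per 100000 for 2000–04: 47.21, 78.95, 73.86, 134.39, 99.34.
For 1990–94: 53.85, 82.93, 70.54, 88.44, 80.18.
Standard total = 617000; weights = 0.1130, 0.1729, 0.2741, 0.1476, 0.2924.
2000–04: 0.1130×47.21 + 0.1729×78.95 + 0.2741×73.86 + 0.1476×134.39 + 0.2924×99.34 = 88.1164 per 100000.
1990–94: 0.1130×53.85 + 0.1729×82.93 + 0.2741×70.54 + 0.1476×88.44 + 0.2924×80.18 = 76.2579 per 100000.

2000–04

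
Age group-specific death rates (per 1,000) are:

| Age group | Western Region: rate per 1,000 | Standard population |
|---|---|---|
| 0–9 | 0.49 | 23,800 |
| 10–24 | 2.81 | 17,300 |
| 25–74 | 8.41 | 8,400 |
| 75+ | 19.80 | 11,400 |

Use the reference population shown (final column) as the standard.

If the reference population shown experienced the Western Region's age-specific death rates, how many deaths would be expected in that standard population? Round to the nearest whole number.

Expected deaths = Σ (standard pop × age-specific rate ÷ 1,000)
= 23,800×0.49/1,000 + 17,300×2.81/1,000 + 8,400×8.41/1,000 + 11,400×19.80/1,000
= 11.66 + 48.61 + 70.64 + 225.72 = 356.64.

357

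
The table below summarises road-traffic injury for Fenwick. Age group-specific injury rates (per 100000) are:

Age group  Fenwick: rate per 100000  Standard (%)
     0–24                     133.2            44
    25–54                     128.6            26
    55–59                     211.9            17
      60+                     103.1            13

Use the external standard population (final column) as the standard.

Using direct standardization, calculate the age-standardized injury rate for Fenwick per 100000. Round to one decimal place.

Standard weights: 0.44, 0.26, 0.17, 0.13.
Standardized rate: 0.4400×133.2 + 0.2600×128.6 + 0.1700×211.9 + 0.1300×103.1 = 141.4700 per 100000.

141.5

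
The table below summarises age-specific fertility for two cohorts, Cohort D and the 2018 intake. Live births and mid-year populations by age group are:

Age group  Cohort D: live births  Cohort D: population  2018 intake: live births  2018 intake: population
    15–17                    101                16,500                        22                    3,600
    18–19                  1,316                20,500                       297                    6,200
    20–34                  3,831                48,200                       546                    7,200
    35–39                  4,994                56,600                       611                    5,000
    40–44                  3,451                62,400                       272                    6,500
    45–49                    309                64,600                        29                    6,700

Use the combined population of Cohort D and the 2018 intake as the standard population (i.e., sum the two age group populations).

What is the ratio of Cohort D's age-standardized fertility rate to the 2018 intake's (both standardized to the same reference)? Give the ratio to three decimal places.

0.970

Age-specific rates per 1,000 for Cohort D: 6.121, 64.195, 79.481, 88.233, 55.304, 4.783.
For the 2018 intake: 6.111, 47.903, 75.833, 122.200, 41.846, 4.328.
Combined standard total = 304,000; weights = 0.0661, 0.0878, 0.1822, 0.2026, 0.2266, 0.2345.
Cohort D: 0.0661×6.121 + 0.0878×64.195 + 0.1822×79.481 + 0.2026×88.233 + 0.2266×55.304 + 0.2345×4.783 = 52.0625 per 1,000.
The 2018 intake: 0.0661×6.111 + 0.0878×47.903 + 0.1822×75.833 + 0.2026×122.200 + 0.2266×41.846 + 0.2345×4.328 = 53.6919 per 1,000.
Ratio = 52.0625 ÷ 53.6919 = 0.96965.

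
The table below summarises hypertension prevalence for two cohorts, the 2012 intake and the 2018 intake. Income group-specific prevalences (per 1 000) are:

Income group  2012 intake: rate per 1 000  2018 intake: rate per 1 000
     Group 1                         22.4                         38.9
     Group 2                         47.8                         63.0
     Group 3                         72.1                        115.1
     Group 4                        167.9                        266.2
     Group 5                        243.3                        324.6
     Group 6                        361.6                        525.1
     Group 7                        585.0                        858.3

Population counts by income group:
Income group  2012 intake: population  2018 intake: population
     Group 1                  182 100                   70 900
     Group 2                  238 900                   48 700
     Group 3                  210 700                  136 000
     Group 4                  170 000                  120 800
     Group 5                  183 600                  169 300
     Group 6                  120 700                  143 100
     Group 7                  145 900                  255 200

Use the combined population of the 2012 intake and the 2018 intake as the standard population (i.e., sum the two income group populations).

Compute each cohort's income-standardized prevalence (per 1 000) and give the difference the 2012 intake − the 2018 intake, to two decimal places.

-106.33

Combined standard total = 2 195 900; weights = 0.1152, 0.1310, 0.1579, 0.1324, 0.1607, 0.1201, 0.1827.
The 2012 intake: 0.1152×22.4 + 0.1310×47.8 + 0.1579×72.1 + 0.1324×167.9 + 0.1607×243.3 + 0.1201×361.6 + 0.1827×585.0 = 231.8553 per 1 000.
The 2018 intake: 0.1152×38.9 + 0.1310×63.0 + 0.1579×115.1 + 0.1324×266.2 + 0.1607×324.6 + 0.1201×525.1 + 0.1827×858.3 = 338.1818 per 1 000.
Difference = 231.8553 − 338.1818 = -106.3265.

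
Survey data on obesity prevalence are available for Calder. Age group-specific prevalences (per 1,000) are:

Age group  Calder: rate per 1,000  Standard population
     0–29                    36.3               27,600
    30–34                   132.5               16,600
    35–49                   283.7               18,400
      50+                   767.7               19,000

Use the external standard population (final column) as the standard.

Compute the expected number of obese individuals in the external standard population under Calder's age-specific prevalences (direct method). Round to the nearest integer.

23008

Expected obese individuals = Σ (standard pop × age-specific rate ÷ 1,000)
= 27,600×36.3/1,000 + 16,600×132.5/1,000 + 18,400×283.7/1,000 + 19,000×767.7/1,000
= 1001.88 + 2199.50 + 5220.08 + 14586.30 = 23007.76.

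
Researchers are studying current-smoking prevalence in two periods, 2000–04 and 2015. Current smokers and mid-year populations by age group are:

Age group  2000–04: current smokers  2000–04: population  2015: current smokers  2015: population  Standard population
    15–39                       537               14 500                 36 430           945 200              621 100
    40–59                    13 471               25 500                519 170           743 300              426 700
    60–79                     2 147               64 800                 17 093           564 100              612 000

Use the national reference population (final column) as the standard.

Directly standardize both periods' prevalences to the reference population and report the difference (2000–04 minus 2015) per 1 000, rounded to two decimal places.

-43.27

Age-specific rates per 1 000 for 2000–04: 37.034, 528.275, 33.133.
For 2015: 38.542, 698.466, 30.301.
Standard total = 1 659 800; weights = 0.3742, 0.2571, 0.3687.
2000–04: 0.3742×37.034 + 0.2571×528.275 + 0.3687×33.133 = 161.8834 per 1 000.
2015: 0.3742×38.542 + 0.2571×698.466 + 0.3687×30.301 = 205.1563 per 1 000.
Difference = 161.8834 − 205.1563 = -43.2729.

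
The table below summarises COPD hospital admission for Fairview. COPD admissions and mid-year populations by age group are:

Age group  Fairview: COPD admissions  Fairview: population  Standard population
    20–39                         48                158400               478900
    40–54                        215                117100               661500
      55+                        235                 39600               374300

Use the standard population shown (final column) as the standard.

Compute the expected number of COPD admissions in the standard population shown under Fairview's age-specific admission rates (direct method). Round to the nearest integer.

Age-specific rates per 10000 for Fairview: 3.03, 18.36, 59.34.
Expected COPD admissions = Σ (standard pop × age-specific rate ÷ 10000)
= 478900×3.03/10000 + 661500×18.36/10000 + 374300×59.34/10000
= 145.12 + 1214.54 + 2221.22 = 3580.88.

3581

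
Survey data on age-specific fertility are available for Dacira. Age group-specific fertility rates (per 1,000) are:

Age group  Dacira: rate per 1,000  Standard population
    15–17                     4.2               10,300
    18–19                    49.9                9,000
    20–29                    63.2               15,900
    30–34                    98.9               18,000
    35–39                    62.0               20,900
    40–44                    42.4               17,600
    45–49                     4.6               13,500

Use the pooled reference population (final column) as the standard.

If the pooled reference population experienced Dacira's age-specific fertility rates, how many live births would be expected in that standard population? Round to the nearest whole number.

Expected live births = Σ (standard pop × age-specific rate ÷ 1,000)
= 10,300×4.2/1,000 + 9,000×49.9/1,000 + 15,900×63.2/1,000 + 18,000×98.9/1,000 + 20,900×62.0/1,000 + 17,600×42.4/1,000 + 13,500×4.6/1,000
= 43.26 + 449.10 + 1004.88 + 1780.20 + 1295.80 + 746.24 + 62.10 = 5381.58.

5382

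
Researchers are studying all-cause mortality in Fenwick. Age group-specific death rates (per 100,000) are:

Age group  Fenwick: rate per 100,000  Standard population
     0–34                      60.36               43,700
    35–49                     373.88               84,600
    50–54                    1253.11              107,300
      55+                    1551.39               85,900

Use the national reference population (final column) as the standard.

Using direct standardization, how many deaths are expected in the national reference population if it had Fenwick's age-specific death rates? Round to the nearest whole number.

Expected deaths = Σ (standard pop × age-specific rate ÷ 100,000)
= 43,700×60.36/100,000 + 84,600×373.88/100,000 + 107,300×1253.11/100,000 + 85,900×1551.39/100,000
= 26.38 + 316.30 + 1344.59 + 1332.64 = 3019.91.

3020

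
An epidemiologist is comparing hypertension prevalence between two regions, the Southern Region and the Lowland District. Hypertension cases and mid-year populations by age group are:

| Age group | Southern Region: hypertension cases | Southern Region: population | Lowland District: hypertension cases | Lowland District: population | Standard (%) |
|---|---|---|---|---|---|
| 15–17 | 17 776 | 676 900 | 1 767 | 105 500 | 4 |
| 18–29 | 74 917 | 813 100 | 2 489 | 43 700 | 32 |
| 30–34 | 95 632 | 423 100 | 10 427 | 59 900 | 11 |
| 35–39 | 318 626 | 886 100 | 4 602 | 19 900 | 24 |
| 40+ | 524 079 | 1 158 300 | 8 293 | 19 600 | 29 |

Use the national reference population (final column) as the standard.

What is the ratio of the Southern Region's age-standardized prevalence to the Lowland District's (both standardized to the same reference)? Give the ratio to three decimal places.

Age-specific rates per 1 000 for the Southern Region: 26.261, 92.137, 226.027, 359.582, 452.455.
For the Lowland District: 16.749, 56.957, 174.073, 231.256, 423.112.
Standard weights: 0.04, 0.32, 0.11, 0.24, 0.29.
The Southern Region: 0.0400×26.261 + 0.3200×92.137 + 0.1100×226.027 + 0.2400×359.582 + 0.2900×452.455 = 272.9092 per 1 000.
The Lowland District: 0.0400×16.749 + 0.3200×56.957 + 0.1100×174.073 + 0.2400×231.256 + 0.2900×423.112 = 216.2482 per 1 000.
Ratio = 272.9092 ÷ 216.2482 = 1.26202.

1.262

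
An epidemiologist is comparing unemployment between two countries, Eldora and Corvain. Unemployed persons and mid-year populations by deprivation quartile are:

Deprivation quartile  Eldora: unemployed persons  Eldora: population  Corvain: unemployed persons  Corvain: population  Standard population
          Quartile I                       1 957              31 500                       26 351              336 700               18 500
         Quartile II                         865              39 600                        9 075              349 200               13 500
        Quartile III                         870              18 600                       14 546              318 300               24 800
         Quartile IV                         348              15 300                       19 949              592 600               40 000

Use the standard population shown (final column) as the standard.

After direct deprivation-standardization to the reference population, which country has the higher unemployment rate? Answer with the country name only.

Deprivation-specific rates per 1 000 for Eldora: 62.127, 21.843, 46.774, 22.745.
For Corvain: 78.263, 25.988, 45.699, 33.664.
Standard total = 96 800; weights = 0.1911, 0.1395, 0.2562, 0.4132.
Eldora: 0.1911×62.127 + 0.1395×21.843 + 0.2562×46.774 + 0.4132×22.745 = 36.3021 per 1 000.
Corvain: 0.1911×78.263 + 0.1395×25.988 + 0.2562×45.699 + 0.4132×33.664 = 44.2001 per 1 000.

Corvain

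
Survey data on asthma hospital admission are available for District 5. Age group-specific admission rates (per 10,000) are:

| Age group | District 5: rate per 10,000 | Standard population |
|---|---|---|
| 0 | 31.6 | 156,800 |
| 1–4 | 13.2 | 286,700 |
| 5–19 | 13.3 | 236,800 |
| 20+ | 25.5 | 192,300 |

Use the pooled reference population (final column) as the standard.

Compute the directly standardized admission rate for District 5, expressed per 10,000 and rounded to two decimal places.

19.24

Standard total = 872,600; weights = 0.1797, 0.3286, 0.2714, 0.2204.
Standardized rate: 0.1797×31.6 + 0.3286×13.2 + 0.2714×13.3 + 0.2204×25.5 = 19.2441 per 10,000.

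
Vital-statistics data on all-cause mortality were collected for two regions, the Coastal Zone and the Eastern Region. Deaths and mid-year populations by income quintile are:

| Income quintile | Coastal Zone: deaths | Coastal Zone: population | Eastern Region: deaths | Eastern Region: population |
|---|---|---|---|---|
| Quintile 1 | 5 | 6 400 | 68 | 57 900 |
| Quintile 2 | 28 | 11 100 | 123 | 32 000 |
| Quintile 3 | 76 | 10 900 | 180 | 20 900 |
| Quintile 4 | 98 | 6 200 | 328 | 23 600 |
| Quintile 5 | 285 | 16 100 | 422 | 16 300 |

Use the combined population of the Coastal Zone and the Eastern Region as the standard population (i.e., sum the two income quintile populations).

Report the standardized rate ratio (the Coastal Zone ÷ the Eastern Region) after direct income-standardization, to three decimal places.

Income-specific rates per 100 000 for the Coastal Zone: 78.12, 252.25, 697.25, 1580.65, 1770.19.
For the Eastern Region: 117.44, 384.38, 861.24, 1389.83, 2588.96.
Combined standard total = 201 400; weights = 0.3193, 0.2140, 0.1579, 0.1480, 0.1609.
The Coastal Zone: 0.3193×78.12 + 0.2140×252.25 + 0.1579×697.25 + 0.1480×1580.65 + 0.1609×1770.19 = 707.6725 per 100 000.
The Eastern Region: 0.3193×117.44 + 0.2140×384.38 + 0.1579×861.24 + 0.1480×1389.83 + 0.1609×2588.96 = 877.8794 per 100 000.
Ratio = 707.6725 ÷ 877.8794 = 0.80612.

0.806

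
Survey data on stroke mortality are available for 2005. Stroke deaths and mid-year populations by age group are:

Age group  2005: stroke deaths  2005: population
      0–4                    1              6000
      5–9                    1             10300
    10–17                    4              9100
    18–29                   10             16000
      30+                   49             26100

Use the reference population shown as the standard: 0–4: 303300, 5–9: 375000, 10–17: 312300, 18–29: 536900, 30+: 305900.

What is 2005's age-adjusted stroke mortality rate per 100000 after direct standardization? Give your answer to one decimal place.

61.9

Age-specific rates per 100000 for 2005: 16.67, 9.71, 43.96, 62.50, 187.74.
Standard total = 1833400; weights = 0.1654, 0.2045, 0.1703, 0.2928, 0.1668.
Standardized rate: 0.1654×16.67 + 0.2045×9.71 + 0.1703×43.96 + 0.2928×62.50 + 0.1668×187.74 = 61.8572 per 100000.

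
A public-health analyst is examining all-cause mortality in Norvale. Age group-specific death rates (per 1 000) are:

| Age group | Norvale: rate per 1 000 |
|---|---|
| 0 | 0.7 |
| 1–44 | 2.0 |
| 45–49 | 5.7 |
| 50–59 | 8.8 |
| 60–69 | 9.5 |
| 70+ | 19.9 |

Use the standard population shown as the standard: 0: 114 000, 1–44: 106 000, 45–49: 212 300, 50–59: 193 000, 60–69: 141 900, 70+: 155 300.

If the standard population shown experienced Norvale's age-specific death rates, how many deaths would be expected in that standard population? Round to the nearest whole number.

7639

Expected deaths = Σ (standard pop × age-specific rate ÷ 1 000)
= 114 000×0.7/1 000 + 106 000×2.0/1 000 + 212 300×5.7/1 000 + 193 000×8.8/1 000 + 141 900×9.5/1 000 + 155 300×19.9/1 000
= 79.80 + 212.00 + 1210.11 + 1698.40 + 1348.05 + 3090.47 = 7638.83.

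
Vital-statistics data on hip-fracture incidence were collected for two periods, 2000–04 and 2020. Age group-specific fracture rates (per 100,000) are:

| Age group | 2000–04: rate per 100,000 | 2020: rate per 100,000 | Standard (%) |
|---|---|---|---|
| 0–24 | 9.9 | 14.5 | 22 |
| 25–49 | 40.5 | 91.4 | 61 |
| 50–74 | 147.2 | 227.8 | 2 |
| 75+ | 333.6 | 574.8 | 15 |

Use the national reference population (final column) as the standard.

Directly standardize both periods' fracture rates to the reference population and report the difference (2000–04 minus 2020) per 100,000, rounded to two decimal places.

-69.85

Standard weights: 0.22, 0.61, 0.02, 0.15.
2000–04: 0.2200×9.9 + 0.6100×40.5 + 0.0200×147.2 + 0.1500×333.6 = 79.8670 per 100,000.
2020: 0.2200×14.5 + 0.6100×91.4 + 0.0200×227.8 + 0.1500×574.8 = 149.7200 per 100,000.
Difference = 79.8670 − 149.7200 = -69.8530.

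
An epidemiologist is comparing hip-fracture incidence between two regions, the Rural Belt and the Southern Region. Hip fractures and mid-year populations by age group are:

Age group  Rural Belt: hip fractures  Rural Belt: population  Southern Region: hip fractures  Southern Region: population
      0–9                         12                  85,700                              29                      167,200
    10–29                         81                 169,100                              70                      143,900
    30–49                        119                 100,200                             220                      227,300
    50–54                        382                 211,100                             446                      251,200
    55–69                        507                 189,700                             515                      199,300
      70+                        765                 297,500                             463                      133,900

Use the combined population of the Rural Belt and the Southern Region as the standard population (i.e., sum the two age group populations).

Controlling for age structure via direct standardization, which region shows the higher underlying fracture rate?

Age-specific rates per 100,000 for the Rural Belt: 14.00, 47.90, 118.76, 180.96, 267.26, 257.14.
For the Southern Region: 17.34, 48.64, 96.79, 177.55, 258.40, 345.78.
Combined standard total = 2,176,100; weights = 0.1162, 0.1438, 0.1505, 0.2124, 0.1788, 0.1982.
The Rural Belt: 0.1162×14.00 + 0.1438×47.90 + 0.1505×118.76 + 0.2124×180.96 + 0.1788×267.26 + 0.1982×257.14 = 163.5873 per 100,000.
The Southern Region: 0.1162×17.34 + 0.1438×48.64 + 0.1505×96.79 + 0.2124×177.55 + 0.1788×258.40 + 0.1982×345.78 = 176.0396 per 100,000.
The crude rates (177.16 vs 155.24) would put the Rural Belt higher, but that reflects its age composition; once standardized to a common age structure, the Southern Region has the higher underlying rate.

Southern Region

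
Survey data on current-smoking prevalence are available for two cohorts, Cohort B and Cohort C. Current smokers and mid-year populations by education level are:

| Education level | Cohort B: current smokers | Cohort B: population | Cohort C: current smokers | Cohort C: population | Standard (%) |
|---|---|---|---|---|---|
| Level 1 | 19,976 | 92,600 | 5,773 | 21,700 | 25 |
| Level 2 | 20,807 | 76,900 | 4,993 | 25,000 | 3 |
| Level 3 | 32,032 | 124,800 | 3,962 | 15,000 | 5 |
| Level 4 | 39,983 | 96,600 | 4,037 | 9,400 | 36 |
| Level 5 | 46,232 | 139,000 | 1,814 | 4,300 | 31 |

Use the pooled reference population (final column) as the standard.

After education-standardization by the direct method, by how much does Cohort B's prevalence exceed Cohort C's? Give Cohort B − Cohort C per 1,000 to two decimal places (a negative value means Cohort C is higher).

-44.10

Education-specific rates per 1,000 for Cohort B: 215.724, 270.572, 256.667, 413.903, 332.604.
For Cohort C: 266.037, 199.720, 264.133, 429.468, 421.860.
Standard weights: 0.25, 0.03, 0.05, 0.36, 0.31.
Cohort B: 0.2500×215.724 + 0.0300×270.572 + 0.0500×256.667 + 0.3600×413.903 + 0.3100×332.604 = 326.9937 per 1,000.
Cohort C: 0.2500×266.037 + 0.0300×199.720 + 0.0500×264.133 + 0.3600×429.468 + 0.3100×421.860 = 371.0927 per 1,000.
Difference = 326.9937 − 371.0927 = -44.0990.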